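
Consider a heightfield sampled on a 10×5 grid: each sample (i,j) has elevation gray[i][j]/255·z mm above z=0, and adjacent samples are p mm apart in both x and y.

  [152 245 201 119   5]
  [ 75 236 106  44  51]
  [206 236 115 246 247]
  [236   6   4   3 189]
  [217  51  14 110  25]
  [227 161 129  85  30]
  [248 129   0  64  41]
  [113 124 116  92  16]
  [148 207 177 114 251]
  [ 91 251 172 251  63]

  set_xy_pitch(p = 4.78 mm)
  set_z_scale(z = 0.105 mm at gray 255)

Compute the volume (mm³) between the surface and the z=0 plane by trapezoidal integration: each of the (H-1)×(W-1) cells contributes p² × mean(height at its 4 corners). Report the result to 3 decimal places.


height_mm = gray/255 × 0.105; cell vol = 4.78² × mean(4 corners)
unit = 4.78² × 0.105 / (4×255) = 0.00235204 mm³ per gray-sum
row 0: Σ corner-gray over 4 cells = 2185  → 5.1392
row 1: Σ corner-gray over 4 cells = 2545  → 5.9859
row 2: Σ corner-gray over 4 cells = 2098  → 4.9346
row 3: Σ corner-gray over 4 cells = 1043  → 2.4532
row 4: Σ corner-gray over 4 cells = 1599  → 3.7609
row 5: Σ corner-gray over 4 cells = 1682  → 3.9561
row 6: Σ corner-gray over 4 cells = 1468  → 3.4528
row 7: Σ corner-gray over 4 cells = 2188  → 5.1463
row 8: Σ corner-gray over 4 cells = 2897  → 6.8139
Σ rows: total corner-gray = 17705  → 41.6429 mm³

41.643


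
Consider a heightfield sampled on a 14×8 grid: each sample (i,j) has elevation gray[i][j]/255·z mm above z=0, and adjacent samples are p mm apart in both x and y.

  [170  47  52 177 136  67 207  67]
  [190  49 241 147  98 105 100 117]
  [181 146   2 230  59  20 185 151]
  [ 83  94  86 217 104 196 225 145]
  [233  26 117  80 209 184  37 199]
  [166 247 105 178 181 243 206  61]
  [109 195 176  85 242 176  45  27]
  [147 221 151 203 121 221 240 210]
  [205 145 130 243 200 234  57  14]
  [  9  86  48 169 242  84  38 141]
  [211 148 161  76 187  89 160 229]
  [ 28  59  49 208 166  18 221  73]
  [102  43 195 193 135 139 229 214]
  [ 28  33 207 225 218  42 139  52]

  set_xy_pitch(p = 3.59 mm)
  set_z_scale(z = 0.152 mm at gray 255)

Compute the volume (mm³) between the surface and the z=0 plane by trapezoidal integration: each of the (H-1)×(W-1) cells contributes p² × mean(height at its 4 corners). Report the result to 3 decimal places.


98.501

height_mm = gray/255 × 0.152; cell vol = 3.59² × mean(4 corners)
unit = 3.59² × 0.152 / (4×255) = 0.00192058 mm³ per gray-sum
row 0: Σ corner-gray over 7 cells = 3396  → 6.5223
row 1: Σ corner-gray over 7 cells = 3403  → 6.5357
row 2: Σ corner-gray over 7 cells = 3688  → 7.0831
row 3: Σ corner-gray over 7 cells = 3810  → 7.3174
row 4: Σ corner-gray over 7 cells = 4285  → 8.2297
row 5: Σ corner-gray over 7 cells = 4521  → 8.6829
row 6: Σ corner-gray over 7 cells = 4645  → 8.9211
row 7: Σ corner-gray over 7 cells = 4908  → 9.4262
row 8: Σ corner-gray over 7 cells = 3721  → 7.1465
row 9: Σ corner-gray over 7 cells = 3566  → 6.8488
row 10: Σ corner-gray over 7 cells = 3625  → 6.9621
row 11: Σ corner-gray over 7 cells = 3727  → 7.1580
row 12: Σ corner-gray over 7 cells = 3992  → 7.6670
Σ rows: total corner-gray = 51287  → 98.5008 mm³


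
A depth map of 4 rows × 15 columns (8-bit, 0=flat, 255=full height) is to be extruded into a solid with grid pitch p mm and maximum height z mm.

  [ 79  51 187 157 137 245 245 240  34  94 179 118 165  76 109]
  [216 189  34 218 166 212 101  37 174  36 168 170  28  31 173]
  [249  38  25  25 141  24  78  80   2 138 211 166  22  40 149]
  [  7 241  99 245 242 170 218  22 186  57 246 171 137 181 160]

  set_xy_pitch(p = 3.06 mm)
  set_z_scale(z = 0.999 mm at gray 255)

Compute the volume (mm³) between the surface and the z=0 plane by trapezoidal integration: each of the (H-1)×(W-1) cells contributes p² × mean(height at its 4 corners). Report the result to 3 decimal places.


height_mm = gray/255 × 0.999; cell vol = 3.06² × mean(4 corners)
unit = 3.06² × 0.999 / (4×255) = 0.00917082 mm³ per gray-sum
row 0: Σ corner-gray over 14 cells = 7561  → 69.3406
row 1: Σ corner-gray over 14 cells = 5895  → 54.0620
row 2: Σ corner-gray over 14 cells = 6975  → 63.9665
Σ rows: total corner-gray = 20431  → 187.3690 mm³

187.369


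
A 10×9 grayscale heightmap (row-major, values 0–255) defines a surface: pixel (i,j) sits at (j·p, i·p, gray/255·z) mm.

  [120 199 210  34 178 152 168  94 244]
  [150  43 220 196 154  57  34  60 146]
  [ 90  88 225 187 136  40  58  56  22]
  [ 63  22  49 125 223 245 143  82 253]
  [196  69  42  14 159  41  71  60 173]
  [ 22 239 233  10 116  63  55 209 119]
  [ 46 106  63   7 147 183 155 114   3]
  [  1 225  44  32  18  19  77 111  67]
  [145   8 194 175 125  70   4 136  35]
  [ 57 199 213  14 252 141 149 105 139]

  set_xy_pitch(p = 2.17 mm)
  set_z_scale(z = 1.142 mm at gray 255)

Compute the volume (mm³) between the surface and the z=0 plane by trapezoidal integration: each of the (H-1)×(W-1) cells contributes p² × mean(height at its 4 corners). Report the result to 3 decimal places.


164.416

height_mm = gray/255 × 1.142; cell vol = 2.17² × mean(4 corners)
unit = 2.17² × 1.142 / (4×255) = 0.00527212 mm³ per gray-sum
row 0: Σ corner-gray over 8 cells = 4258  → 22.4487
row 1: Σ corner-gray over 8 cells = 3516  → 18.5368
row 2: Σ corner-gray over 8 cells = 3786  → 19.9603
row 3: Σ corner-gray over 8 cells = 3375  → 17.7934
row 4: Σ corner-gray over 8 cells = 3272  → 17.2504
row 5: Σ corner-gray over 8 cells = 3590  → 18.9269
row 6: Σ corner-gray over 8 cells = 2719  → 14.3349
row 7: Σ corner-gray over 8 cells = 2724  → 14.3613
row 8: Σ corner-gray over 8 cells = 3946  → 20.8038
Σ rows: total corner-gray = 31186  → 164.4164 mm³


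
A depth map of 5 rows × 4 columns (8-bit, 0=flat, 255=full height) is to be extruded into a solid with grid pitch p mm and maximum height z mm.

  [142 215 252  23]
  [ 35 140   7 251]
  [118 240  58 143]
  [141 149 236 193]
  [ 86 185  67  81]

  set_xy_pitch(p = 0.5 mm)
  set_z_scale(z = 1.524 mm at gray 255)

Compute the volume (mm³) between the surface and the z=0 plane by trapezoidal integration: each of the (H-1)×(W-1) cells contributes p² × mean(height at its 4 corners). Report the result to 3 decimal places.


2.559

height_mm = gray/255 × 1.524; cell vol = 0.5² × mean(4 corners)
unit = 0.5² × 1.524 / (4×255) = 0.000373529 mm³ per gray-sum
row 0: Σ corner-gray over 3 cells = 1679  → 0.6272
row 1: Σ corner-gray over 3 cells = 1437  → 0.5368
row 2: Σ corner-gray over 3 cells = 1961  → 0.7325
row 3: Σ corner-gray over 3 cells = 1775  → 0.6630
Σ rows: total corner-gray = 6852  → 2.5594 mm³


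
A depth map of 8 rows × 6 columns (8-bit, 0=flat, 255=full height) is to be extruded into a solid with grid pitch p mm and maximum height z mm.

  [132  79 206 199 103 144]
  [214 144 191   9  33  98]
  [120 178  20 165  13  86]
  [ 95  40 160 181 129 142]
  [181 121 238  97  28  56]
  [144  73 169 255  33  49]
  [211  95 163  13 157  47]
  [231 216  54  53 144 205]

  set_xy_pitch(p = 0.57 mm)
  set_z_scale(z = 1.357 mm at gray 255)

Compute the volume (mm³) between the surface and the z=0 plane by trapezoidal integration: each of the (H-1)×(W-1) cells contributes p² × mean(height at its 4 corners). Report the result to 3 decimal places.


7.143

height_mm = gray/255 × 1.357; cell vol = 0.57² × mean(4 corners)
unit = 0.57² × 1.357 / (4×255) = 0.000432244 mm³ per gray-sum
row 0: Σ corner-gray over 5 cells = 2516  → 1.0875
row 1: Σ corner-gray over 5 cells = 2024  → 0.8749
row 2: Σ corner-gray over 5 cells = 2215  → 0.9574
row 3: Σ corner-gray over 5 cells = 2462  → 1.0642
row 4: Σ corner-gray over 5 cells = 2458  → 1.0625
row 5: Σ corner-gray over 5 cells = 2367  → 1.0231
row 6: Σ corner-gray over 5 cells = 2484  → 1.0737
Σ rows: total corner-gray = 16526  → 7.1433 mm³


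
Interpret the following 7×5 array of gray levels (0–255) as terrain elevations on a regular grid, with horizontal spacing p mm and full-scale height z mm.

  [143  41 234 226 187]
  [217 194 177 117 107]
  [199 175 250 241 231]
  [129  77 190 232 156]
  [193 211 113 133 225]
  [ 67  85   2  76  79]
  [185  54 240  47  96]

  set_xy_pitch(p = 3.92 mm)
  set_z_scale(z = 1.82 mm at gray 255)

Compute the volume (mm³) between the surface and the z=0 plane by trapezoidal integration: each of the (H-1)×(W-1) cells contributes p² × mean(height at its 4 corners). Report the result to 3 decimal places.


height_mm = gray/255 × 1.82; cell vol = 3.92² × mean(4 corners)
unit = 3.92² × 1.82 / (4×255) = 0.0274185 mm³ per gray-sum
row 0: Σ corner-gray over 4 cells = 2632  → 72.1654
row 1: Σ corner-gray over 4 cells = 3062  → 83.9554
row 2: Σ corner-gray over 4 cells = 3045  → 83.4893
row 3: Σ corner-gray over 4 cells = 2615  → 71.6993
row 4: Σ corner-gray over 4 cells = 1804  → 49.4629
row 5: Σ corner-gray over 4 cells = 1435  → 39.3455
Σ rows: total corner-gray = 14593  → 400.1179 mm³

400.118


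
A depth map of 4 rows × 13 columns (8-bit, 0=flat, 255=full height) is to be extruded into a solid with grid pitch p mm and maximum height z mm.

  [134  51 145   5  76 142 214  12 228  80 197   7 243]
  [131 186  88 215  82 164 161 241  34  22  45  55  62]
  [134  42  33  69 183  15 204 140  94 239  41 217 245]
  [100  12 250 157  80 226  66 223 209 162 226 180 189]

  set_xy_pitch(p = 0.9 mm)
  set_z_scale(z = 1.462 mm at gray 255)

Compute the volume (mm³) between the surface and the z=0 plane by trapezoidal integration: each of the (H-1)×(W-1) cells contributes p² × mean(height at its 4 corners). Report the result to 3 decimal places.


20.882

height_mm = gray/255 × 1.462; cell vol = 0.9² × mean(4 corners)
unit = 0.9² × 1.462 / (4×255) = 0.001161 mm³ per gray-sum
row 0: Σ corner-gray over 12 cells = 5470  → 6.3507
row 1: Σ corner-gray over 12 cells = 5712  → 6.6316
row 2: Σ corner-gray over 12 cells = 6804  → 7.8994
Σ rows: total corner-gray = 17986  → 20.8817 mm³


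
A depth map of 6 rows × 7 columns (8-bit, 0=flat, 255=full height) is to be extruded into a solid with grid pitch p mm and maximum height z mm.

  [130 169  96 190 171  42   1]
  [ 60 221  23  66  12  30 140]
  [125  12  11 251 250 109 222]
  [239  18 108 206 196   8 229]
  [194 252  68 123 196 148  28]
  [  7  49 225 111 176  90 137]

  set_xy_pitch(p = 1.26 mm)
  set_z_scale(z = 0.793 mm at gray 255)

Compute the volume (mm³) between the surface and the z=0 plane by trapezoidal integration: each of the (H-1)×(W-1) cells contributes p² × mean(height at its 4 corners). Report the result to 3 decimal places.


18.044

height_mm = gray/255 × 0.793; cell vol = 1.26² × mean(4 corners)
unit = 1.26² × 0.793 / (4×255) = 0.00123428 mm³ per gray-sum
row 0: Σ corner-gray over 6 cells = 2371  → 2.9265
row 1: Σ corner-gray over 6 cells = 2517  → 3.1067
row 2: Σ corner-gray over 6 cells = 3153  → 3.8917
row 3: Σ corner-gray over 6 cells = 3336  → 4.1176
row 4: Σ corner-gray over 6 cells = 3242  → 4.0015
Σ rows: total corner-gray = 14619  → 18.0440 mm³


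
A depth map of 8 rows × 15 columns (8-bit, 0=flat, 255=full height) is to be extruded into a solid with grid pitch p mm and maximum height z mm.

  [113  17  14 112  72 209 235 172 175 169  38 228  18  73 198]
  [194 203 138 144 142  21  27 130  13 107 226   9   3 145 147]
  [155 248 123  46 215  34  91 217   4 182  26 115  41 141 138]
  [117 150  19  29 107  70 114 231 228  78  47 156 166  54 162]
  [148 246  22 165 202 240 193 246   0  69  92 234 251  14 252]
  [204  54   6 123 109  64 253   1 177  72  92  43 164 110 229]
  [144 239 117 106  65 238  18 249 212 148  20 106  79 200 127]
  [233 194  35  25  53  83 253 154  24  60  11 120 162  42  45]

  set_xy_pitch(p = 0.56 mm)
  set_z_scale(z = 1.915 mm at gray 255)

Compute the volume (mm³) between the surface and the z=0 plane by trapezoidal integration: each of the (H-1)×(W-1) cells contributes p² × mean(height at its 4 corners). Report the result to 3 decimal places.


27.810

height_mm = gray/255 × 1.915; cell vol = 0.56² × mean(4 corners)
unit = 0.56² × 1.915 / (4×255) = 0.000588769 mm³ per gray-sum
row 0: Σ corner-gray over 14 cells = 6332  → 3.7281
row 1: Σ corner-gray over 14 cells = 6216  → 3.6598
row 2: Σ corner-gray over 14 cells = 6436  → 3.7893
row 3: Σ corner-gray over 14 cells = 7525  → 4.4305
row 4: Σ corner-gray over 14 cells = 7317  → 4.3080
row 5: Σ corner-gray over 14 cells = 6834  → 4.0236
row 6: Σ corner-gray over 14 cells = 6575  → 3.8712
Σ rows: total corner-gray = 47235  → 27.8105 mm³


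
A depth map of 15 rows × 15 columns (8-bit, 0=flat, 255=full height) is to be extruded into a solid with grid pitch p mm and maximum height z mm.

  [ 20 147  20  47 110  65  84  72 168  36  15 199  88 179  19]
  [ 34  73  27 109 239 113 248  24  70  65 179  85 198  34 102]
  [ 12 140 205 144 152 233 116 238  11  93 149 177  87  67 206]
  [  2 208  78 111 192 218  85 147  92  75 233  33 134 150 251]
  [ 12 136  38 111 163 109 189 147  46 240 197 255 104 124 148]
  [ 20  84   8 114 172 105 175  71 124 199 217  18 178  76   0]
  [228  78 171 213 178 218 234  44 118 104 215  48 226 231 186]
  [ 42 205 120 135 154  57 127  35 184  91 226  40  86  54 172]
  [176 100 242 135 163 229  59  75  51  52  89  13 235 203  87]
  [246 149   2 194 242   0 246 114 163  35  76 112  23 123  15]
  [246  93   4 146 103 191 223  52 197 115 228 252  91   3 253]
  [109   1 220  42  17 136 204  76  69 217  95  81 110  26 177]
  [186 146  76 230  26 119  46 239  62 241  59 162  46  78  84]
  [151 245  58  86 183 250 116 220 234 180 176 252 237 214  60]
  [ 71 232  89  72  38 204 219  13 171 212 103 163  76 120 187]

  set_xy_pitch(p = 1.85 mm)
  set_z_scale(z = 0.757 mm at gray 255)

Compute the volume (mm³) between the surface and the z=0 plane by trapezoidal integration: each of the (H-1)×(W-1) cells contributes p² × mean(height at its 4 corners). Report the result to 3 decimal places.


256.744

height_mm = gray/255 × 0.757; cell vol = 1.85² × mean(4 corners)
unit = 1.85² × 0.757 / (4×255) = 0.00254003 mm³ per gray-sum
row 0: Σ corner-gray over 14 cells = 5563  → 14.1302
row 1: Σ corner-gray over 14 cells = 6906  → 17.5415
row 2: Σ corner-gray over 14 cells = 7607  → 19.3220
row 3: Σ corner-gray over 14 cells = 7643  → 19.4135
row 4: Σ corner-gray over 14 cells = 6980  → 17.7294
row 5: Σ corner-gray over 14 cells = 7672  → 19.4871
row 6: Σ corner-gray over 14 cells = 7812  → 19.8427
row 7: Σ corner-gray over 14 cells = 6797  → 17.2646
row 8: Σ corner-gray over 14 cells = 6774  → 17.2062
row 9: Σ corner-gray over 14 cells = 7114  → 18.0698
row 10: Σ corner-gray over 14 cells = 6769  → 17.1935
row 11: Σ corner-gray over 14 cells = 6204  → 15.7584
row 12: Σ corner-gray over 14 cells = 8443  → 21.4455
row 13: Σ corner-gray over 14 cells = 8795  → 22.3396
Σ rows: total corner-gray = 101079  → 256.7439 mm³


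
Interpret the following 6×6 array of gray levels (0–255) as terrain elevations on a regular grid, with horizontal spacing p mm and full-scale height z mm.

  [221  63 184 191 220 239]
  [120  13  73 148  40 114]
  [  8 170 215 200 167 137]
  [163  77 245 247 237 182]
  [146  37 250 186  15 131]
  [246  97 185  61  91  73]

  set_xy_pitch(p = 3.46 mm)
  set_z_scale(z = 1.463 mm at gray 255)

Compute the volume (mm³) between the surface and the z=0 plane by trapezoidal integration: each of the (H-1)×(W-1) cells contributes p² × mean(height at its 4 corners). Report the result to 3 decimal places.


height_mm = gray/255 × 1.463; cell vol = 3.46² × mean(4 corners)
unit = 3.46² × 1.463 / (4×255) = 0.017171 mm³ per gray-sum
row 0: Σ corner-gray over 5 cells = 2558  → 43.9235
row 1: Σ corner-gray over 5 cells = 2431  → 41.7428
row 2: Σ corner-gray over 5 cells = 3606  → 61.9187
row 3: Σ corner-gray over 5 cells = 3210  → 55.1190
row 4: Σ corner-gray over 5 cells = 2440  → 41.8973
Σ rows: total corner-gray = 14245  → 244.6013 mm³

244.601


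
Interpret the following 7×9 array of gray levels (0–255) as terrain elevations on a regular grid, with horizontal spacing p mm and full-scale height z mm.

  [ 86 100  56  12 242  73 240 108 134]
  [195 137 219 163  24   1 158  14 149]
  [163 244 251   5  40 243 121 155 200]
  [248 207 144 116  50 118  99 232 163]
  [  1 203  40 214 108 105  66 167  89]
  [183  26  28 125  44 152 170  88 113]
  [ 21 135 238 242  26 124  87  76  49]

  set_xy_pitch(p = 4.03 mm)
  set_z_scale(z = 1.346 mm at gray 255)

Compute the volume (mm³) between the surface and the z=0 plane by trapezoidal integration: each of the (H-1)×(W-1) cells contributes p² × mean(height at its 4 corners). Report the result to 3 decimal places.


height_mm = gray/255 × 1.346; cell vol = 4.03² × mean(4 corners)
unit = 4.03² × 1.346 / (4×255) = 0.0214316 mm³ per gray-sum
row 0: Σ corner-gray over 8 cells = 3658  → 78.3969
row 1: Σ corner-gray over 8 cells = 4257  → 91.2344
row 2: Σ corner-gray over 8 cells = 4824  → 103.3861
row 3: Σ corner-gray over 8 cells = 4239  → 90.8486
row 4: Σ corner-gray over 8 cells = 3458  → 74.1105
row 5: Σ corner-gray over 8 cells = 3488  → 74.7535
Σ rows: total corner-gray = 23924  → 512.7301 mm³

512.730


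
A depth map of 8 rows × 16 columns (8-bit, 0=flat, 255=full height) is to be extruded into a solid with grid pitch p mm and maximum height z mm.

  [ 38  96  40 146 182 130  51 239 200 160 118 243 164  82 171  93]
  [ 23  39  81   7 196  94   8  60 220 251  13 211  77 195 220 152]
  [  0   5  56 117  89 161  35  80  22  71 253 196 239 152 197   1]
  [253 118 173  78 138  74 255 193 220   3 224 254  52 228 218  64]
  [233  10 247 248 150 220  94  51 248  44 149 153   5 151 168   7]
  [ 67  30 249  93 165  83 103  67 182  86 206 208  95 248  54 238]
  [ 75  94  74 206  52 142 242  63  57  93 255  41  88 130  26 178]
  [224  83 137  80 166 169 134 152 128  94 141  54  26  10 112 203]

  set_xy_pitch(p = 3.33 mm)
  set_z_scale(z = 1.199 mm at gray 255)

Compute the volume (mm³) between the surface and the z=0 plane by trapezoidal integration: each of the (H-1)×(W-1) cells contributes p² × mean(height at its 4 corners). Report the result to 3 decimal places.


height_mm = gray/255 × 1.199; cell vol = 3.33² × mean(4 corners)
unit = 3.33² × 1.199 / (4×255) = 0.0130349 mm³ per gray-sum
row 0: Σ corner-gray over 15 cells = 7694  → 100.2905
row 1: Σ corner-gray over 15 cells = 6866  → 89.4976
row 2: Σ corner-gray over 15 cells = 8120  → 105.8433
row 3: Σ corner-gray over 15 cells = 8889  → 115.8672
row 4: Σ corner-gray over 15 cells = 8159  → 106.3517
row 5: Σ corner-gray over 15 cells = 7422  → 96.7450
row 6: Σ corner-gray over 15 cells = 6778  → 88.3505
Σ rows: total corner-gray = 53928  → 702.9457 mm³

702.946


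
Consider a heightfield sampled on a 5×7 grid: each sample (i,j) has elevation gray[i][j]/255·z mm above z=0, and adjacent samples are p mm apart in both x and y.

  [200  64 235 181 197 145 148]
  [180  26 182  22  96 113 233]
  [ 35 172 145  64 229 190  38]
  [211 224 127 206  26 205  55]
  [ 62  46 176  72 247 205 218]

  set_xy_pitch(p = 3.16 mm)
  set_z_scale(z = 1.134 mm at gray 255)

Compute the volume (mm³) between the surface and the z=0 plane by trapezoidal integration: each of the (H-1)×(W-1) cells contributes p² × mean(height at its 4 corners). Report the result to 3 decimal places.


148.496

height_mm = gray/255 × 1.134; cell vol = 3.16² × mean(4 corners)
unit = 3.16² × 1.134 / (4×255) = 0.0111016 mm³ per gray-sum
row 0: Σ corner-gray over 6 cells = 3283  → 36.4467
row 1: Σ corner-gray over 6 cells = 2964  → 32.9053
row 2: Σ corner-gray over 6 cells = 3515  → 39.0223
row 3: Σ corner-gray over 6 cells = 3614  → 40.1213
Σ rows: total corner-gray = 13376  → 148.4955 mm³


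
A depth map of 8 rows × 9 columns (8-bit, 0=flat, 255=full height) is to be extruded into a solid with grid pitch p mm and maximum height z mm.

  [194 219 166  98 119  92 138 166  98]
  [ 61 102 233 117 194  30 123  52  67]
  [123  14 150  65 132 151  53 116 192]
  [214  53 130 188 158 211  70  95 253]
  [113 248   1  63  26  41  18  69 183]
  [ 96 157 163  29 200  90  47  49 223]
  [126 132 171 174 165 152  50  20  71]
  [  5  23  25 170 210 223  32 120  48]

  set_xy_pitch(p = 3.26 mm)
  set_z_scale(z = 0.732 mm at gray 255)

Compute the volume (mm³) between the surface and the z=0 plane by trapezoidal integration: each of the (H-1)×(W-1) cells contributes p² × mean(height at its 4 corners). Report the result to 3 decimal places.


193.715

height_mm = gray/255 × 0.732; cell vol = 3.26² × mean(4 corners)
unit = 3.26² × 0.732 / (4×255) = 0.00762687 mm³ per gray-sum
row 0: Σ corner-gray over 8 cells = 4118  → 31.4074
row 1: Σ corner-gray over 8 cells = 3507  → 26.7474
row 2: Σ corner-gray over 8 cells = 3954  → 30.1566
row 3: Σ corner-gray over 8 cells = 3505  → 26.7322
row 4: Σ corner-gray over 8 cells = 3017  → 23.0103
row 5: Σ corner-gray over 8 cells = 3714  → 28.3262
row 6: Σ corner-gray over 8 cells = 3584  → 27.3347
Σ rows: total corner-gray = 25399  → 193.7148 mm³


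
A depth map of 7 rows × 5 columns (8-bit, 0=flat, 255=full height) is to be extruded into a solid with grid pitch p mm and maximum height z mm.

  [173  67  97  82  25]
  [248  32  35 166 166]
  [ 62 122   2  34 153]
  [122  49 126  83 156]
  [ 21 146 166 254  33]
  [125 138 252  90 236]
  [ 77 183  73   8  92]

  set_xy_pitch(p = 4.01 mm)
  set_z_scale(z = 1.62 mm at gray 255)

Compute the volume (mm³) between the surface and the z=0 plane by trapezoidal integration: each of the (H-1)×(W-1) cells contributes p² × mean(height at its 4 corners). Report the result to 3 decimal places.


276.102

height_mm = gray/255 × 1.62; cell vol = 4.01² × mean(4 corners)
unit = 4.01² × 1.62 / (4×255) = 0.025539 mm³ per gray-sum
row 0: Σ corner-gray over 4 cells = 1570  → 40.0962
row 1: Σ corner-gray over 4 cells = 1411  → 36.0355
row 2: Σ corner-gray over 4 cells = 1325  → 33.8392
row 3: Σ corner-gray over 4 cells = 1980  → 50.5672
row 4: Σ corner-gray over 4 cells = 2507  → 64.0262
row 5: Σ corner-gray over 4 cells = 2018  → 51.5377
Σ rows: total corner-gray = 10811  → 276.1019 mm³


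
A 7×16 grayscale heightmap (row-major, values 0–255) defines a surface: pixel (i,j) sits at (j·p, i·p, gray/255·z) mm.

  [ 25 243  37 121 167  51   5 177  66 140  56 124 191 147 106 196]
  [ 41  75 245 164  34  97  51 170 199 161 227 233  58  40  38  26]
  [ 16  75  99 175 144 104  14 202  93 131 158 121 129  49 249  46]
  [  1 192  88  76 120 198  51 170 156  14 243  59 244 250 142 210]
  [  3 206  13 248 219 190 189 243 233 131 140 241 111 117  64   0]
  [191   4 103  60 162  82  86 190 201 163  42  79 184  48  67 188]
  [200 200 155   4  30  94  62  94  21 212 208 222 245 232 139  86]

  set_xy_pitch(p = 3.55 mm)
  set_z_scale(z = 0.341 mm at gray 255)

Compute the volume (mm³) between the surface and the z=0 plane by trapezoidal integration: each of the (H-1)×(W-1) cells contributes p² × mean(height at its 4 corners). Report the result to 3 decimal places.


195.766

height_mm = gray/255 × 0.341; cell vol = 3.55² × mean(4 corners)
unit = 3.55² × 0.341 / (4×255) = 0.00421319 mm³ per gray-sum
row 0: Σ corner-gray over 15 cells = 7134  → 30.0569
row 1: Σ corner-gray over 15 cells = 7199  → 30.3307
row 2: Σ corner-gray over 15 cells = 7765  → 32.7154
row 3: Σ corner-gray over 15 cells = 8910  → 37.5395
row 4: Σ corner-gray over 15 cells = 8014  → 33.7645
row 5: Σ corner-gray over 15 cells = 7443  → 31.3588
Σ rows: total corner-gray = 46465  → 195.7658 mm³


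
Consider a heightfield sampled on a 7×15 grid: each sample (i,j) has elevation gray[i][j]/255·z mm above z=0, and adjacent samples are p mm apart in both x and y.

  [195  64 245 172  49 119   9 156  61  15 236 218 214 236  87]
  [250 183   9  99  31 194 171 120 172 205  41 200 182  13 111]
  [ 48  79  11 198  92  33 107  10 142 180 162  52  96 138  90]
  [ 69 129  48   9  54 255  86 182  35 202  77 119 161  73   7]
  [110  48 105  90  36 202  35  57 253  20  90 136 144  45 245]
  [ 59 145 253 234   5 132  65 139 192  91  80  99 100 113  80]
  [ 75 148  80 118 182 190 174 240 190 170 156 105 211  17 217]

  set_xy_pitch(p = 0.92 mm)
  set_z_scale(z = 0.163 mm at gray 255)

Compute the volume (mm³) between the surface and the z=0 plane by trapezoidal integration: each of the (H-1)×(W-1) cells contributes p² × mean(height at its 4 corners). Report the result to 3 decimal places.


height_mm = gray/255 × 0.163; cell vol = 0.92² × mean(4 corners)
unit = 0.92² × 0.163 / (4×255) = 0.000135258 mm³ per gray-sum
row 0: Σ corner-gray over 14 cells = 7471  → 1.0105
row 1: Σ corner-gray over 14 cells = 6339  → 0.8574
row 2: Σ corner-gray over 14 cells = 5674  → 0.7675
row 3: Σ corner-gray over 14 cells = 5813  → 0.7863
row 4: Σ corner-gray over 14 cells = 6312  → 0.8537
row 5: Σ corner-gray over 14 cells = 7689  → 1.0400
Σ rows: total corner-gray = 39298  → 5.3154 mm³

5.315


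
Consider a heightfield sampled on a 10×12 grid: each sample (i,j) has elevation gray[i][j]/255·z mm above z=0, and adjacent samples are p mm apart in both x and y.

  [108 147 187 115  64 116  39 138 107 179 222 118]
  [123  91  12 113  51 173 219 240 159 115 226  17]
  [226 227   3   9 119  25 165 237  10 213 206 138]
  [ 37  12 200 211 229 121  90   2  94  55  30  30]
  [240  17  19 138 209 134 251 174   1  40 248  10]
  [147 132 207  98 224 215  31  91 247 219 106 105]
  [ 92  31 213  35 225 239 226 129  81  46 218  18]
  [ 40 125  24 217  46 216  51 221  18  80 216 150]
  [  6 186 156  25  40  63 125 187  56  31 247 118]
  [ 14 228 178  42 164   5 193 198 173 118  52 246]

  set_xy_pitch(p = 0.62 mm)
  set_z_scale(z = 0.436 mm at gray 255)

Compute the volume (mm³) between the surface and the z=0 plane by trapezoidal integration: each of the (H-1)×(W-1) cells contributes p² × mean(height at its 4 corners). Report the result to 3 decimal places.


8.172

height_mm = gray/255 × 0.436; cell vol = 0.62² × mean(4 corners)
unit = 0.62² × 0.436 / (4×255) = 0.000164312 mm³ per gray-sum
row 0: Σ corner-gray over 11 cells = 5792  → 0.9517
row 1: Σ corner-gray over 11 cells = 5730  → 0.9415
row 2: Σ corner-gray over 11 cells = 4947  → 0.8129
row 3: Σ corner-gray over 11 cells = 4867  → 0.7997
row 4: Σ corner-gray over 11 cells = 6104  → 1.0030
row 5: Σ corner-gray over 11 cells = 6388  → 1.0496
row 6: Σ corner-gray over 11 cells = 5614  → 0.9224
row 7: Σ corner-gray over 11 cells = 4974  → 0.8173
row 8: Σ corner-gray over 11 cells = 5318  → 0.8738
Σ rows: total corner-gray = 49734  → 8.1719 mm³


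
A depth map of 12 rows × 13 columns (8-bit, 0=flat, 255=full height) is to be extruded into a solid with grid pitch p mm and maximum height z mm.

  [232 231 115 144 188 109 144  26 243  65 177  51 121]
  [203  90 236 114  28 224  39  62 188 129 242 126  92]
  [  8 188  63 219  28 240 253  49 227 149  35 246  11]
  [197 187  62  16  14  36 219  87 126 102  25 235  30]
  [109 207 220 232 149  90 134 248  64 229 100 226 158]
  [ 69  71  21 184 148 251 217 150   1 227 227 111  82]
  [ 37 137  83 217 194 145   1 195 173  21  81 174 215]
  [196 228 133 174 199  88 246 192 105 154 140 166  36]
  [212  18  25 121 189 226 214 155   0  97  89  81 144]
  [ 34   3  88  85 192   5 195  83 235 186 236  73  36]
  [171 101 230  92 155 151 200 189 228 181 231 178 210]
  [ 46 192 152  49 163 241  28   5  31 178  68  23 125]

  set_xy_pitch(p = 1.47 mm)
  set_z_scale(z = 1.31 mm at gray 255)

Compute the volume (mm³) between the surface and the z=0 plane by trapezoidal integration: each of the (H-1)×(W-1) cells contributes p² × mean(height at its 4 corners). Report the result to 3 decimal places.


height_mm = gray/255 × 1.31; cell vol = 1.47² × mean(4 corners)
unit = 1.47² × 1.31 / (4×255) = 0.00277527 mm³ per gray-sum
row 0: Σ corner-gray over 12 cells = 6590  → 18.2891
row 1: Σ corner-gray over 12 cells = 6664  → 18.4944
row 2: Σ corner-gray over 12 cells = 5858  → 16.2576
row 3: Σ corner-gray over 12 cells = 6510  → 18.0670
row 4: Σ corner-gray over 12 cells = 7432  → 20.6258
row 5: Σ corner-gray over 12 cells = 6461  → 17.9310
row 6: Σ corner-gray over 12 cells = 6976  → 19.3603
row 7: Σ corner-gray over 12 cells = 6668  → 18.5055
row 8: Σ corner-gray over 12 cells = 5618  → 15.5915
row 9: Σ corner-gray over 12 cells = 7085  → 19.6628
row 10: Σ corner-gray over 12 cells = 6684  → 18.5499
Σ rows: total corner-gray = 72546  → 201.3350 mm³

201.335


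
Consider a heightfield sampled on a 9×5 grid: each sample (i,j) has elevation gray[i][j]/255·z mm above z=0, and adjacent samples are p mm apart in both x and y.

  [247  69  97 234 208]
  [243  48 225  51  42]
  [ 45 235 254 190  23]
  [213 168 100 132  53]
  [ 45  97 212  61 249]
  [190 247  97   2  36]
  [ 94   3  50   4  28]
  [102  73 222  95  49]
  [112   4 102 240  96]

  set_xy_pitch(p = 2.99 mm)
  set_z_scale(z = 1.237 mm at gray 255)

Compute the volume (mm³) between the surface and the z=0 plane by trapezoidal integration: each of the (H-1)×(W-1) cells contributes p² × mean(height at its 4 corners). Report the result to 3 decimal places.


165.266

height_mm = gray/255 × 1.237; cell vol = 2.99² × mean(4 corners)
unit = 2.99² × 1.237 / (4×255) = 0.0108421 mm³ per gray-sum
row 0: Σ corner-gray over 4 cells = 2188  → 23.7224
row 1: Σ corner-gray over 4 cells = 2359  → 25.5764
row 2: Σ corner-gray over 4 cells = 2492  → 27.0184
row 3: Σ corner-gray over 4 cells = 2100  → 22.7683
row 4: Σ corner-gray over 4 cells = 1952  → 21.1637
row 5: Σ corner-gray over 4 cells = 1154  → 12.5117
row 6: Σ corner-gray over 4 cells = 1167  → 12.6527
row 7: Σ corner-gray over 4 cells = 1831  → 19.8518
Σ rows: total corner-gray = 15243  → 165.2656 mm³


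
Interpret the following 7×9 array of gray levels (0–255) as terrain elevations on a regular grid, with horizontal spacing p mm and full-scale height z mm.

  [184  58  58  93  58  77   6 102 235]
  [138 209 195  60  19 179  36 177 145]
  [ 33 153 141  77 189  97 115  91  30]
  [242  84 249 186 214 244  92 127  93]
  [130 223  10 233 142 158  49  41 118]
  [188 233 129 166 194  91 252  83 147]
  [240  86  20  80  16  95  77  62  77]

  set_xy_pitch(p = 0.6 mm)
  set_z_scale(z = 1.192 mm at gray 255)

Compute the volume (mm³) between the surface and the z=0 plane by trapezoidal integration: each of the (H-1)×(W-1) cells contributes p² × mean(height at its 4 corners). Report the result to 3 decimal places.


10.430

height_mm = gray/255 × 1.192; cell vol = 0.6² × mean(4 corners)
unit = 0.6² × 1.192 / (4×255) = 0.000420706 mm³ per gray-sum
row 0: Σ corner-gray over 8 cells = 3356  → 1.4119
row 1: Σ corner-gray over 8 cells = 3822  → 1.6079
row 2: Σ corner-gray over 8 cells = 4516  → 1.8999
row 3: Σ corner-gray over 8 cells = 4687  → 1.9718
row 4: Σ corner-gray over 8 cells = 4591  → 1.9315
row 5: Σ corner-gray over 8 cells = 3820  → 1.6071
Σ rows: total corner-gray = 24792  → 10.4301 mm³


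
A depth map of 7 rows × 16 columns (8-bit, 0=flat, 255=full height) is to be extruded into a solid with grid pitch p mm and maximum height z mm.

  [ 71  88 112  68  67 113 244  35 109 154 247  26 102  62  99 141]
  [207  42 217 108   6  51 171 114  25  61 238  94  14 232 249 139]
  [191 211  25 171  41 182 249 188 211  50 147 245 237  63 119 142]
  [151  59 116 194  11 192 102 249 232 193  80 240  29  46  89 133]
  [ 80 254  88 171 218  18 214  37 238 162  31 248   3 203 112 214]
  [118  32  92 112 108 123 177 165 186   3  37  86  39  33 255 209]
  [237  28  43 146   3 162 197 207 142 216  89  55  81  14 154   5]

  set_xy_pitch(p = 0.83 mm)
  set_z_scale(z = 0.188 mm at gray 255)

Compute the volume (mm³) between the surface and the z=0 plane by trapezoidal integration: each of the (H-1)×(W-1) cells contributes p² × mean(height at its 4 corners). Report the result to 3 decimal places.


5.828

height_mm = gray/255 × 0.188; cell vol = 0.83² × mean(4 corners)
unit = 0.83² × 0.188 / (4×255) = 0.000126974 mm³ per gray-sum
row 0: Σ corner-gray over 15 cells = 6854  → 0.8703
row 1: Σ corner-gray over 15 cells = 8201  → 1.0413
row 2: Σ corner-gray over 15 cells = 8559  → 1.0868
row 3: Σ corner-gray over 15 cells = 8236  → 1.0458
row 4: Σ corner-gray over 15 cells = 7511  → 0.9537
row 5: Σ corner-gray over 15 cells = 6539  → 0.8303
Σ rows: total corner-gray = 45900  → 5.8281 mm³


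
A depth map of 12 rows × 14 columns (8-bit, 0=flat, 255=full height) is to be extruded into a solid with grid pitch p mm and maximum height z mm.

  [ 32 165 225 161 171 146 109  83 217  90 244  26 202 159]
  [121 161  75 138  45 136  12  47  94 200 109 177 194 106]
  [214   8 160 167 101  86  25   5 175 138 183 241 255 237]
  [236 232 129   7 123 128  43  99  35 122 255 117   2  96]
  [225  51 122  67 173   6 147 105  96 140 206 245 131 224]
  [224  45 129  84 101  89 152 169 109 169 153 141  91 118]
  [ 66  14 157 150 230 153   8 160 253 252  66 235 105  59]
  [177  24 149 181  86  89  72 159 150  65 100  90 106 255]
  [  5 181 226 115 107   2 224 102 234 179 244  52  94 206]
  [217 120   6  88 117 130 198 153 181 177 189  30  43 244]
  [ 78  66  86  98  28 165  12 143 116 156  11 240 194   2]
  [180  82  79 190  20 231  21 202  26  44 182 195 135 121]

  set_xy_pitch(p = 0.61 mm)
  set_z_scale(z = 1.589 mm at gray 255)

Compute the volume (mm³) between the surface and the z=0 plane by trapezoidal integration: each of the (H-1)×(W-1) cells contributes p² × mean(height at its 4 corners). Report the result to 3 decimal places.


41.753

height_mm = gray/255 × 1.589; cell vol = 0.61² × mean(4 corners)
unit = 0.61² × 1.589 / (4×255) = 0.000579673 mm³ per gray-sum
row 0: Σ corner-gray over 13 cells = 6872  → 3.9835
row 1: Σ corner-gray over 13 cells = 6542  → 3.7922
row 2: Σ corner-gray over 13 cells = 6455  → 3.7418
row 3: Σ corner-gray over 13 cells = 6343  → 3.6769
row 4: Σ corner-gray over 13 cells = 6633  → 3.8450
row 5: Σ corner-gray over 13 cells = 6897  → 3.9980
row 6: Σ corner-gray over 13 cells = 6665  → 3.8635
row 7: Σ corner-gray over 13 cells = 6705  → 3.8867
row 8: Σ corner-gray over 13 cells = 7056  → 4.0902
row 9: Σ corner-gray over 13 cells = 6035  → 3.4983
row 10: Σ corner-gray over 13 cells = 5825  → 3.3766
Σ rows: total corner-gray = 72028  → 41.7527 mm³


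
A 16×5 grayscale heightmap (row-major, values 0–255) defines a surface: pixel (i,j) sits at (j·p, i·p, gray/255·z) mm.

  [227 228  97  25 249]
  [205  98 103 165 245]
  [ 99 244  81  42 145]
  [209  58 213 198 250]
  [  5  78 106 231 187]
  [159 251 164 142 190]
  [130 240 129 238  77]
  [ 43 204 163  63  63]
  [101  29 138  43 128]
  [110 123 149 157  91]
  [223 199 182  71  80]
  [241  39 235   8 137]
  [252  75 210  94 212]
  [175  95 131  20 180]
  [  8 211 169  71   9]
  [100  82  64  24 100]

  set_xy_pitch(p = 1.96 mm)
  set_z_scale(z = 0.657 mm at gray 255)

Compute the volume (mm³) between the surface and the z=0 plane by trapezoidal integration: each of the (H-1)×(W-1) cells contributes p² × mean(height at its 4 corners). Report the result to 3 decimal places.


79.835

height_mm = gray/255 × 0.657; cell vol = 1.96² × mean(4 corners)
unit = 1.96² × 0.657 / (4×255) = 0.00247444 mm³ per gray-sum
row 0: Σ corner-gray over 4 cells = 2358  → 5.8347
row 1: Σ corner-gray over 4 cells = 2160  → 5.3448
row 2: Σ corner-gray over 4 cells = 2375  → 5.8768
row 3: Σ corner-gray over 4 cells = 2419  → 5.9857
row 4: Σ corner-gray over 4 cells = 2485  → 6.1490
row 5: Σ corner-gray over 4 cells = 2884  → 7.1363
row 6: Σ corner-gray over 4 cells = 2387  → 5.9065
row 7: Σ corner-gray over 4 cells = 1615  → 3.9962
row 8: Σ corner-gray over 4 cells = 1708  → 4.2263
row 9: Σ corner-gray over 4 cells = 2266  → 5.6071
row 10: Σ corner-gray over 4 cells = 2149  → 5.3176
row 11: Σ corner-gray over 4 cells = 2164  → 5.3547
row 12: Σ corner-gray over 4 cells = 2069  → 5.1196
row 13: Σ corner-gray over 4 cells = 1766  → 4.3699
row 14: Σ corner-gray over 4 cells = 1459  → 3.6102
Σ rows: total corner-gray = 32264  → 79.8354 mm³


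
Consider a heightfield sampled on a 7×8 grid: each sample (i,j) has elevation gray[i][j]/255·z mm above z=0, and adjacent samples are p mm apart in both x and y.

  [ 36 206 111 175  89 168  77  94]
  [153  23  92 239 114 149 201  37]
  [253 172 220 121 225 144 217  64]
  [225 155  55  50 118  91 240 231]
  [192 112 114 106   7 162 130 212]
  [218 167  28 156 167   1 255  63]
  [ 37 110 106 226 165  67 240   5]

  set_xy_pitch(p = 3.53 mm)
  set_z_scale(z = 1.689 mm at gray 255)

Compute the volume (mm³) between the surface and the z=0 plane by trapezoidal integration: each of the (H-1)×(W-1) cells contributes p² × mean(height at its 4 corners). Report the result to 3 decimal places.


height_mm = gray/255 × 1.689; cell vol = 3.53² × mean(4 corners)
unit = 3.53² × 1.689 / (4×255) = 0.0206338 mm³ per gray-sum
row 0: Σ corner-gray over 7 cells = 3608  → 74.4467
row 1: Σ corner-gray over 7 cells = 4341  → 89.5713
row 2: Σ corner-gray over 7 cells = 4389  → 90.5617
row 3: Σ corner-gray over 7 cells = 3540  → 73.0436
row 4: Σ corner-gray over 7 cells = 3495  → 72.1151
row 5: Σ corner-gray over 7 cells = 3699  → 76.3244
Σ rows: total corner-gray = 23072  → 476.0627 mm³

476.063


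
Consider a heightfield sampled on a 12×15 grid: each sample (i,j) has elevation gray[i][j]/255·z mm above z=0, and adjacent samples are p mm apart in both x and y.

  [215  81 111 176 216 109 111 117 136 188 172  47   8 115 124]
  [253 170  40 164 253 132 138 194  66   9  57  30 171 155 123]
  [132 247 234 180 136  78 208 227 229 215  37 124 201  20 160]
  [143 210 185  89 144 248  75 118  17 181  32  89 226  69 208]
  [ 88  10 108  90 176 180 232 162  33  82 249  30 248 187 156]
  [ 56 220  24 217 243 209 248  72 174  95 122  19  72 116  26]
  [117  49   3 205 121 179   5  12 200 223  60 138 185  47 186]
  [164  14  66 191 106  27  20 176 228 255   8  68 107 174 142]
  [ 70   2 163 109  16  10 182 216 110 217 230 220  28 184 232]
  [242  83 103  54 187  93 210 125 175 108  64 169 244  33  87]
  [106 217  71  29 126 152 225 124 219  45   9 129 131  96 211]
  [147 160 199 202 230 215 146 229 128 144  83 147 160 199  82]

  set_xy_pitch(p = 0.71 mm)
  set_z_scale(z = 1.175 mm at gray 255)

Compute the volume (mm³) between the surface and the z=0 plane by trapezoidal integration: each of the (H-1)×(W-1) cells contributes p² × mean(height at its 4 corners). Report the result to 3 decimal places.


height_mm = gray/255 × 1.175; cell vol = 0.71² × mean(4 corners)
unit = 0.71² × 1.175 / (4×255) = 0.000580703 mm³ per gray-sum
row 0: Σ corner-gray over 14 cells = 7047  → 4.0922
row 1: Σ corner-gray over 14 cells = 8098  → 4.7025
row 2: Σ corner-gray over 14 cells = 8281  → 4.8088
row 3: Σ corner-gray over 14 cells = 7535  → 4.3756
row 4: Σ corner-gray over 14 cells = 7562  → 4.3913
row 5: Σ corner-gray over 14 cells = 6901  → 4.0074
row 6: Σ corner-gray over 14 cells = 6343  → 3.6834
row 7: Σ corner-gray over 14 cells = 6862  → 3.9848
row 8: Σ corner-gray over 14 cells = 7301  → 4.2397
row 9: Σ corner-gray over 14 cells = 7088  → 4.1160
row 10: Σ corner-gray over 14 cells = 8176  → 4.7478
Σ rows: total corner-gray = 81194  → 47.1496 mm³

47.150


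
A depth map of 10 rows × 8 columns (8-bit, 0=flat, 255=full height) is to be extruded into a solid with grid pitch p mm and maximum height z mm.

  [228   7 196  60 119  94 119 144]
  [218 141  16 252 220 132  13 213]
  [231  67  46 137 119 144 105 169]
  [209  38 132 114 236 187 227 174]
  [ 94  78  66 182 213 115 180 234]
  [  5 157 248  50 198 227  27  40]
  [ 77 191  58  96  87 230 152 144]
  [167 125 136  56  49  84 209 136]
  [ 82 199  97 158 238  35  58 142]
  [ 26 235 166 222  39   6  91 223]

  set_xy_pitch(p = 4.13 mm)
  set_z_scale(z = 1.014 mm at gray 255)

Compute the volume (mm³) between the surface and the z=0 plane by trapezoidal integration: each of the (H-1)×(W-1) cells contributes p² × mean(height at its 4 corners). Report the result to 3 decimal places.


height_mm = gray/255 × 1.014; cell vol = 4.13² × mean(4 corners)
unit = 4.13² × 1.014 / (4×255) = 0.0169566 mm³ per gray-sum
row 0: Σ corner-gray over 7 cells = 3541  → 60.0432
row 1: Σ corner-gray over 7 cells = 3615  → 61.2980
row 2: Σ corner-gray over 7 cells = 3887  → 65.9102
row 3: Σ corner-gray over 7 cells = 4247  → 72.0145
row 4: Σ corner-gray over 7 cells = 3855  → 65.3676
row 5: Σ corner-gray over 7 cells = 3708  → 62.8749
row 6: Σ corner-gray over 7 cells = 3470  → 58.8393
row 7: Σ corner-gray over 7 cells = 3415  → 57.9067
row 8: Σ corner-gray over 7 cells = 3561  → 60.3823
Σ rows: total corner-gray = 33299  → 564.6367 mm³

564.637
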